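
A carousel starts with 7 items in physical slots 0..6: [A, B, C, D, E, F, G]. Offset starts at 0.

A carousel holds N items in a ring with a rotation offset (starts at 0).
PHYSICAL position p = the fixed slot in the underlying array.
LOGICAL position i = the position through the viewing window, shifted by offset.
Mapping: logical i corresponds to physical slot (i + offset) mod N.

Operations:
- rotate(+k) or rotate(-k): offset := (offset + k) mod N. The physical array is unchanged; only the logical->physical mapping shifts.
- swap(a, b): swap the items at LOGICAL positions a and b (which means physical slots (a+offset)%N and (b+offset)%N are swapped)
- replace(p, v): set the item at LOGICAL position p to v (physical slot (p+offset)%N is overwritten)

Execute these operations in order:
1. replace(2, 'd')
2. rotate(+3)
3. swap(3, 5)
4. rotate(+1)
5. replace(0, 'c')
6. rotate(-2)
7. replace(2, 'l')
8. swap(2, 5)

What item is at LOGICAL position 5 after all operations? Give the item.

After op 1 (replace(2, 'd')): offset=0, physical=[A,B,d,D,E,F,G], logical=[A,B,d,D,E,F,G]
After op 2 (rotate(+3)): offset=3, physical=[A,B,d,D,E,F,G], logical=[D,E,F,G,A,B,d]
After op 3 (swap(3, 5)): offset=3, physical=[A,G,d,D,E,F,B], logical=[D,E,F,B,A,G,d]
After op 4 (rotate(+1)): offset=4, physical=[A,G,d,D,E,F,B], logical=[E,F,B,A,G,d,D]
After op 5 (replace(0, 'c')): offset=4, physical=[A,G,d,D,c,F,B], logical=[c,F,B,A,G,d,D]
After op 6 (rotate(-2)): offset=2, physical=[A,G,d,D,c,F,B], logical=[d,D,c,F,B,A,G]
After op 7 (replace(2, 'l')): offset=2, physical=[A,G,d,D,l,F,B], logical=[d,D,l,F,B,A,G]
After op 8 (swap(2, 5)): offset=2, physical=[l,G,d,D,A,F,B], logical=[d,D,A,F,B,l,G]

Answer: l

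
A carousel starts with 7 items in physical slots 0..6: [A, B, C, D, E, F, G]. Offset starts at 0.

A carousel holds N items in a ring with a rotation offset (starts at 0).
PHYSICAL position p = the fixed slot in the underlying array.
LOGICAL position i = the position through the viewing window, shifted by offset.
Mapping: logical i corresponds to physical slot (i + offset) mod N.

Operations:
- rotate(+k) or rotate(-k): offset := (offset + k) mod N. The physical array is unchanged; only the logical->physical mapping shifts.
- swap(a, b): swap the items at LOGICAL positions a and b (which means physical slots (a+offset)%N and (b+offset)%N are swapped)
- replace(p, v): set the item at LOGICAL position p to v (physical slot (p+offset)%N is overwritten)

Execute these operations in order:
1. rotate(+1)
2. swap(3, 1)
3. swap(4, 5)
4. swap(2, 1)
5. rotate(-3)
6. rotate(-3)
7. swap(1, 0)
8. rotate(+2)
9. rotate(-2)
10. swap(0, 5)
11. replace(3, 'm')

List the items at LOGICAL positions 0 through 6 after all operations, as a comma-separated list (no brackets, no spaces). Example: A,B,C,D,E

After op 1 (rotate(+1)): offset=1, physical=[A,B,C,D,E,F,G], logical=[B,C,D,E,F,G,A]
After op 2 (swap(3, 1)): offset=1, physical=[A,B,E,D,C,F,G], logical=[B,E,D,C,F,G,A]
After op 3 (swap(4, 5)): offset=1, physical=[A,B,E,D,C,G,F], logical=[B,E,D,C,G,F,A]
After op 4 (swap(2, 1)): offset=1, physical=[A,B,D,E,C,G,F], logical=[B,D,E,C,G,F,A]
After op 5 (rotate(-3)): offset=5, physical=[A,B,D,E,C,G,F], logical=[G,F,A,B,D,E,C]
After op 6 (rotate(-3)): offset=2, physical=[A,B,D,E,C,G,F], logical=[D,E,C,G,F,A,B]
After op 7 (swap(1, 0)): offset=2, physical=[A,B,E,D,C,G,F], logical=[E,D,C,G,F,A,B]
After op 8 (rotate(+2)): offset=4, physical=[A,B,E,D,C,G,F], logical=[C,G,F,A,B,E,D]
After op 9 (rotate(-2)): offset=2, physical=[A,B,E,D,C,G,F], logical=[E,D,C,G,F,A,B]
After op 10 (swap(0, 5)): offset=2, physical=[E,B,A,D,C,G,F], logical=[A,D,C,G,F,E,B]
After op 11 (replace(3, 'm')): offset=2, physical=[E,B,A,D,C,m,F], logical=[A,D,C,m,F,E,B]

Answer: A,D,C,m,F,E,B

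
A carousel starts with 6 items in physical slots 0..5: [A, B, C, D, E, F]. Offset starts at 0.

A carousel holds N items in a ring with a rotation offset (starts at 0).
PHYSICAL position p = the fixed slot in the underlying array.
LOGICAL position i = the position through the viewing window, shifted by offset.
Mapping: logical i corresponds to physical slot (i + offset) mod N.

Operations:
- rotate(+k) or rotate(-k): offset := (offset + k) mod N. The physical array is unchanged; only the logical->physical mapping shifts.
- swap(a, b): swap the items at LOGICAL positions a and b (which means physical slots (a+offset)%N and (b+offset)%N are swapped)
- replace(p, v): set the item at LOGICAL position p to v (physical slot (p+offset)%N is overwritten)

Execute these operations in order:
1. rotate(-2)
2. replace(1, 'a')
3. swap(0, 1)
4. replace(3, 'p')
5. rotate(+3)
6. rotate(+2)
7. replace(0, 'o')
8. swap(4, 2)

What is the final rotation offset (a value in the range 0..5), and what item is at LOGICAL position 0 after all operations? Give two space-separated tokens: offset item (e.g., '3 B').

Answer: 3 o

Derivation:
After op 1 (rotate(-2)): offset=4, physical=[A,B,C,D,E,F], logical=[E,F,A,B,C,D]
After op 2 (replace(1, 'a')): offset=4, physical=[A,B,C,D,E,a], logical=[E,a,A,B,C,D]
After op 3 (swap(0, 1)): offset=4, physical=[A,B,C,D,a,E], logical=[a,E,A,B,C,D]
After op 4 (replace(3, 'p')): offset=4, physical=[A,p,C,D,a,E], logical=[a,E,A,p,C,D]
After op 5 (rotate(+3)): offset=1, physical=[A,p,C,D,a,E], logical=[p,C,D,a,E,A]
After op 6 (rotate(+2)): offset=3, physical=[A,p,C,D,a,E], logical=[D,a,E,A,p,C]
After op 7 (replace(0, 'o')): offset=3, physical=[A,p,C,o,a,E], logical=[o,a,E,A,p,C]
After op 8 (swap(4, 2)): offset=3, physical=[A,E,C,o,a,p], logical=[o,a,p,A,E,C]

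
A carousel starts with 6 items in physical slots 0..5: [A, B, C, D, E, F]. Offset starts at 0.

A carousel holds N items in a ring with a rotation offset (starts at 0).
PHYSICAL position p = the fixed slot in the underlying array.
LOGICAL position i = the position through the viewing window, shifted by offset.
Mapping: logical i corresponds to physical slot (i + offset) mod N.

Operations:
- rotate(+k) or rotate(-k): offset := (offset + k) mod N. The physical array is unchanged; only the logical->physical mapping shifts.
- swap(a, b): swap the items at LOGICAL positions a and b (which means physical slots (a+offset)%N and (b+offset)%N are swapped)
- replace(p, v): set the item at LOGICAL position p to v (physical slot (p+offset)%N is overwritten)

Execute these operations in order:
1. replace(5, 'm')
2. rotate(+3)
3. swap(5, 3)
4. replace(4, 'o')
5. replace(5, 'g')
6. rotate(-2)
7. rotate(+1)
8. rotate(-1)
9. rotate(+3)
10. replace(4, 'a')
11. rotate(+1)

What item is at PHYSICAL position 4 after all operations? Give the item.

After op 1 (replace(5, 'm')): offset=0, physical=[A,B,C,D,E,m], logical=[A,B,C,D,E,m]
After op 2 (rotate(+3)): offset=3, physical=[A,B,C,D,E,m], logical=[D,E,m,A,B,C]
After op 3 (swap(5, 3)): offset=3, physical=[C,B,A,D,E,m], logical=[D,E,m,C,B,A]
After op 4 (replace(4, 'o')): offset=3, physical=[C,o,A,D,E,m], logical=[D,E,m,C,o,A]
After op 5 (replace(5, 'g')): offset=3, physical=[C,o,g,D,E,m], logical=[D,E,m,C,o,g]
After op 6 (rotate(-2)): offset=1, physical=[C,o,g,D,E,m], logical=[o,g,D,E,m,C]
After op 7 (rotate(+1)): offset=2, physical=[C,o,g,D,E,m], logical=[g,D,E,m,C,o]
After op 8 (rotate(-1)): offset=1, physical=[C,o,g,D,E,m], logical=[o,g,D,E,m,C]
After op 9 (rotate(+3)): offset=4, physical=[C,o,g,D,E,m], logical=[E,m,C,o,g,D]
After op 10 (replace(4, 'a')): offset=4, physical=[C,o,a,D,E,m], logical=[E,m,C,o,a,D]
After op 11 (rotate(+1)): offset=5, physical=[C,o,a,D,E,m], logical=[m,C,o,a,D,E]

Answer: E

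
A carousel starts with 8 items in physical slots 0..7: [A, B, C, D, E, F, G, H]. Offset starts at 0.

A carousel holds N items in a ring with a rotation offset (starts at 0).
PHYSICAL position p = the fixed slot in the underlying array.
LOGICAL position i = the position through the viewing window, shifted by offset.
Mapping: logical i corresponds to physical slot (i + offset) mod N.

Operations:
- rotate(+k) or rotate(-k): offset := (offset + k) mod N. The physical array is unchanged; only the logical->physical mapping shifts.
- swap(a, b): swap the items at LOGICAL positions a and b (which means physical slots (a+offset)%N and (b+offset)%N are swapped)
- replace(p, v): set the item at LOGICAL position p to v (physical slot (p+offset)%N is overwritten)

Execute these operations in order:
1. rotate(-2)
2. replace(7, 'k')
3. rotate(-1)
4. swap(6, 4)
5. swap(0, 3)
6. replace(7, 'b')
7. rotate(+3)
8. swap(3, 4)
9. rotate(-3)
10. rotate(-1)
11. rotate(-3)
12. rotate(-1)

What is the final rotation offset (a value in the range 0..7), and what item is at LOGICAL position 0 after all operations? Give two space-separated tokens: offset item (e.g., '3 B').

After op 1 (rotate(-2)): offset=6, physical=[A,B,C,D,E,F,G,H], logical=[G,H,A,B,C,D,E,F]
After op 2 (replace(7, 'k')): offset=6, physical=[A,B,C,D,E,k,G,H], logical=[G,H,A,B,C,D,E,k]
After op 3 (rotate(-1)): offset=5, physical=[A,B,C,D,E,k,G,H], logical=[k,G,H,A,B,C,D,E]
After op 4 (swap(6, 4)): offset=5, physical=[A,D,C,B,E,k,G,H], logical=[k,G,H,A,D,C,B,E]
After op 5 (swap(0, 3)): offset=5, physical=[k,D,C,B,E,A,G,H], logical=[A,G,H,k,D,C,B,E]
After op 6 (replace(7, 'b')): offset=5, physical=[k,D,C,B,b,A,G,H], logical=[A,G,H,k,D,C,B,b]
After op 7 (rotate(+3)): offset=0, physical=[k,D,C,B,b,A,G,H], logical=[k,D,C,B,b,A,G,H]
After op 8 (swap(3, 4)): offset=0, physical=[k,D,C,b,B,A,G,H], logical=[k,D,C,b,B,A,G,H]
After op 9 (rotate(-3)): offset=5, physical=[k,D,C,b,B,A,G,H], logical=[A,G,H,k,D,C,b,B]
After op 10 (rotate(-1)): offset=4, physical=[k,D,C,b,B,A,G,H], logical=[B,A,G,H,k,D,C,b]
After op 11 (rotate(-3)): offset=1, physical=[k,D,C,b,B,A,G,H], logical=[D,C,b,B,A,G,H,k]
After op 12 (rotate(-1)): offset=0, physical=[k,D,C,b,B,A,G,H], logical=[k,D,C,b,B,A,G,H]

Answer: 0 k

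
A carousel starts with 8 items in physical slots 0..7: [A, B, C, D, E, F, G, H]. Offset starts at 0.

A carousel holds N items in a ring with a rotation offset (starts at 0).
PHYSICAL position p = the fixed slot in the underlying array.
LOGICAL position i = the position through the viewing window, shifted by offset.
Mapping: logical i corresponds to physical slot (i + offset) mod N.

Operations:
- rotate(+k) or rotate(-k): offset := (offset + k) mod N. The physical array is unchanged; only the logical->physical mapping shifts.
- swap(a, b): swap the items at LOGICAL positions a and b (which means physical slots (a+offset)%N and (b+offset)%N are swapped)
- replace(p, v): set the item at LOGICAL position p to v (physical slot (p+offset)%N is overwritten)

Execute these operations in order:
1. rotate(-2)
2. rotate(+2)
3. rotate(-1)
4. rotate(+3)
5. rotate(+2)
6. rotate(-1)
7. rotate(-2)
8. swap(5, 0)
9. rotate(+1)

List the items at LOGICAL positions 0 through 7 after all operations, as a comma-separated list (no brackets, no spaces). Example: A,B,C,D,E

After op 1 (rotate(-2)): offset=6, physical=[A,B,C,D,E,F,G,H], logical=[G,H,A,B,C,D,E,F]
After op 2 (rotate(+2)): offset=0, physical=[A,B,C,D,E,F,G,H], logical=[A,B,C,D,E,F,G,H]
After op 3 (rotate(-1)): offset=7, physical=[A,B,C,D,E,F,G,H], logical=[H,A,B,C,D,E,F,G]
After op 4 (rotate(+3)): offset=2, physical=[A,B,C,D,E,F,G,H], logical=[C,D,E,F,G,H,A,B]
After op 5 (rotate(+2)): offset=4, physical=[A,B,C,D,E,F,G,H], logical=[E,F,G,H,A,B,C,D]
After op 6 (rotate(-1)): offset=3, physical=[A,B,C,D,E,F,G,H], logical=[D,E,F,G,H,A,B,C]
After op 7 (rotate(-2)): offset=1, physical=[A,B,C,D,E,F,G,H], logical=[B,C,D,E,F,G,H,A]
After op 8 (swap(5, 0)): offset=1, physical=[A,G,C,D,E,F,B,H], logical=[G,C,D,E,F,B,H,A]
After op 9 (rotate(+1)): offset=2, physical=[A,G,C,D,E,F,B,H], logical=[C,D,E,F,B,H,A,G]

Answer: C,D,E,F,B,H,A,G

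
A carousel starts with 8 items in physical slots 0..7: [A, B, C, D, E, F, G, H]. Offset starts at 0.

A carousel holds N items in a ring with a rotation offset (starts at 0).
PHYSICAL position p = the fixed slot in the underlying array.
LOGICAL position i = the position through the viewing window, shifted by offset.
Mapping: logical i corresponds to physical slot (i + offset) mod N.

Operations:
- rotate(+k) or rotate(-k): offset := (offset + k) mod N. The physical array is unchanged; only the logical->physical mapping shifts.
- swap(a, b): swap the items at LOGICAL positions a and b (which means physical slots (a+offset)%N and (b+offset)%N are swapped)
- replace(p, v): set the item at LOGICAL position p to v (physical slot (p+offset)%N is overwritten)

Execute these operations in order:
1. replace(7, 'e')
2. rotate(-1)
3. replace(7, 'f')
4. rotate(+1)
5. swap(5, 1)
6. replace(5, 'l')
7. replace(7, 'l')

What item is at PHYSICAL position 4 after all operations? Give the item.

After op 1 (replace(7, 'e')): offset=0, physical=[A,B,C,D,E,F,G,e], logical=[A,B,C,D,E,F,G,e]
After op 2 (rotate(-1)): offset=7, physical=[A,B,C,D,E,F,G,e], logical=[e,A,B,C,D,E,F,G]
After op 3 (replace(7, 'f')): offset=7, physical=[A,B,C,D,E,F,f,e], logical=[e,A,B,C,D,E,F,f]
After op 4 (rotate(+1)): offset=0, physical=[A,B,C,D,E,F,f,e], logical=[A,B,C,D,E,F,f,e]
After op 5 (swap(5, 1)): offset=0, physical=[A,F,C,D,E,B,f,e], logical=[A,F,C,D,E,B,f,e]
After op 6 (replace(5, 'l')): offset=0, physical=[A,F,C,D,E,l,f,e], logical=[A,F,C,D,E,l,f,e]
After op 7 (replace(7, 'l')): offset=0, physical=[A,F,C,D,E,l,f,l], logical=[A,F,C,D,E,l,f,l]

Answer: E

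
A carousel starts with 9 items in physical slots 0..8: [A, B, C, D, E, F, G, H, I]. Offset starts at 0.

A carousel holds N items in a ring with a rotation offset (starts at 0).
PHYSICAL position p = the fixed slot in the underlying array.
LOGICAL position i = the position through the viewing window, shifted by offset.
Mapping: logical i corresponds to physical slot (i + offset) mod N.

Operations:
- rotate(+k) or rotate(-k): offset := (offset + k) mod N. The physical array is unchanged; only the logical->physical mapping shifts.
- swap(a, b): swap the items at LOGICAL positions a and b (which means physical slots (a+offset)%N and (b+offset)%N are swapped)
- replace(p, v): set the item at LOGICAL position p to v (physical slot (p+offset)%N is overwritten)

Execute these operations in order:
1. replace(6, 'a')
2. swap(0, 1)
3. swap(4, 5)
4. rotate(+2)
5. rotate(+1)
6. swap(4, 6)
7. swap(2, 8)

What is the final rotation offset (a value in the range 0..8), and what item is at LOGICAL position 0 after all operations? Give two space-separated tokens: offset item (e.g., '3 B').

Answer: 3 D

Derivation:
After op 1 (replace(6, 'a')): offset=0, physical=[A,B,C,D,E,F,a,H,I], logical=[A,B,C,D,E,F,a,H,I]
After op 2 (swap(0, 1)): offset=0, physical=[B,A,C,D,E,F,a,H,I], logical=[B,A,C,D,E,F,a,H,I]
After op 3 (swap(4, 5)): offset=0, physical=[B,A,C,D,F,E,a,H,I], logical=[B,A,C,D,F,E,a,H,I]
After op 4 (rotate(+2)): offset=2, physical=[B,A,C,D,F,E,a,H,I], logical=[C,D,F,E,a,H,I,B,A]
After op 5 (rotate(+1)): offset=3, physical=[B,A,C,D,F,E,a,H,I], logical=[D,F,E,a,H,I,B,A,C]
After op 6 (swap(4, 6)): offset=3, physical=[H,A,C,D,F,E,a,B,I], logical=[D,F,E,a,B,I,H,A,C]
After op 7 (swap(2, 8)): offset=3, physical=[H,A,E,D,F,C,a,B,I], logical=[D,F,C,a,B,I,H,A,E]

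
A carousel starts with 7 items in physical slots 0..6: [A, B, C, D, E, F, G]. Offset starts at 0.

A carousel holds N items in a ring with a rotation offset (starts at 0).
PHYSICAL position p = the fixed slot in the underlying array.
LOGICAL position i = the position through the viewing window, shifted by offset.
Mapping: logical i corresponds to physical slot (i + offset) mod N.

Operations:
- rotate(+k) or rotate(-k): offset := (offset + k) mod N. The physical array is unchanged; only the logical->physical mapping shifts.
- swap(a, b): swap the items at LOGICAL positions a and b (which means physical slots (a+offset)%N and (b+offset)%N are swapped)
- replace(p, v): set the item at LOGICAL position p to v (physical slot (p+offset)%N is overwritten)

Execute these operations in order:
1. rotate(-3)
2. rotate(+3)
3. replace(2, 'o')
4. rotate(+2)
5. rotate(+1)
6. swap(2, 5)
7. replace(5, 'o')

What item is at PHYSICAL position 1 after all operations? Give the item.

After op 1 (rotate(-3)): offset=4, physical=[A,B,C,D,E,F,G], logical=[E,F,G,A,B,C,D]
After op 2 (rotate(+3)): offset=0, physical=[A,B,C,D,E,F,G], logical=[A,B,C,D,E,F,G]
After op 3 (replace(2, 'o')): offset=0, physical=[A,B,o,D,E,F,G], logical=[A,B,o,D,E,F,G]
After op 4 (rotate(+2)): offset=2, physical=[A,B,o,D,E,F,G], logical=[o,D,E,F,G,A,B]
After op 5 (rotate(+1)): offset=3, physical=[A,B,o,D,E,F,G], logical=[D,E,F,G,A,B,o]
After op 6 (swap(2, 5)): offset=3, physical=[A,F,o,D,E,B,G], logical=[D,E,B,G,A,F,o]
After op 7 (replace(5, 'o')): offset=3, physical=[A,o,o,D,E,B,G], logical=[D,E,B,G,A,o,o]

Answer: o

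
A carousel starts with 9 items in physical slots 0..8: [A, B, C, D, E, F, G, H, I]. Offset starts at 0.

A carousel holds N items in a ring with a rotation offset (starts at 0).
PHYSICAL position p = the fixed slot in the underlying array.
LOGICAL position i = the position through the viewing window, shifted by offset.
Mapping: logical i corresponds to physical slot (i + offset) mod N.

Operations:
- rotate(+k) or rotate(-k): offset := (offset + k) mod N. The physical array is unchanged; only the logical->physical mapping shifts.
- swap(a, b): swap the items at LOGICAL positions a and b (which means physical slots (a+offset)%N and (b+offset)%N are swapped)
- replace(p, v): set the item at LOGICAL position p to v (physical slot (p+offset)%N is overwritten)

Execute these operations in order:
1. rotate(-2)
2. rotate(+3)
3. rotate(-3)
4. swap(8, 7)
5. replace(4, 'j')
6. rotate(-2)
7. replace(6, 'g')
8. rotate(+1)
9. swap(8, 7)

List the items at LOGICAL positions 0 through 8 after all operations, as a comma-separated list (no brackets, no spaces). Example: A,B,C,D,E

Answer: F,H,I,A,B,g,D,G,E

Derivation:
After op 1 (rotate(-2)): offset=7, physical=[A,B,C,D,E,F,G,H,I], logical=[H,I,A,B,C,D,E,F,G]
After op 2 (rotate(+3)): offset=1, physical=[A,B,C,D,E,F,G,H,I], logical=[B,C,D,E,F,G,H,I,A]
After op 3 (rotate(-3)): offset=7, physical=[A,B,C,D,E,F,G,H,I], logical=[H,I,A,B,C,D,E,F,G]
After op 4 (swap(8, 7)): offset=7, physical=[A,B,C,D,E,G,F,H,I], logical=[H,I,A,B,C,D,E,G,F]
After op 5 (replace(4, 'j')): offset=7, physical=[A,B,j,D,E,G,F,H,I], logical=[H,I,A,B,j,D,E,G,F]
After op 6 (rotate(-2)): offset=5, physical=[A,B,j,D,E,G,F,H,I], logical=[G,F,H,I,A,B,j,D,E]
After op 7 (replace(6, 'g')): offset=5, physical=[A,B,g,D,E,G,F,H,I], logical=[G,F,H,I,A,B,g,D,E]
After op 8 (rotate(+1)): offset=6, physical=[A,B,g,D,E,G,F,H,I], logical=[F,H,I,A,B,g,D,E,G]
After op 9 (swap(8, 7)): offset=6, physical=[A,B,g,D,G,E,F,H,I], logical=[F,H,I,A,B,g,D,G,E]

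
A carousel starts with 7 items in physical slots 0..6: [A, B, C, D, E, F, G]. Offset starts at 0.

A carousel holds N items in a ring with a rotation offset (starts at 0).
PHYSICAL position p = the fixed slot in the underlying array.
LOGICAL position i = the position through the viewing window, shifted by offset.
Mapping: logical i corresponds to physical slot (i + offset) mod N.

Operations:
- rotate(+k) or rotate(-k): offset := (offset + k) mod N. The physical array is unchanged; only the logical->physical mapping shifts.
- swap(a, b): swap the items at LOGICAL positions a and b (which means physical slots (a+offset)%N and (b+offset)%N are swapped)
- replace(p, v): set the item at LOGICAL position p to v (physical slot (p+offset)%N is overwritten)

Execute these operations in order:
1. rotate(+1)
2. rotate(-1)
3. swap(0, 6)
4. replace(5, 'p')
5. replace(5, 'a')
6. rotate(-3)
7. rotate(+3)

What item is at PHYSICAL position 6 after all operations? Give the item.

After op 1 (rotate(+1)): offset=1, physical=[A,B,C,D,E,F,G], logical=[B,C,D,E,F,G,A]
After op 2 (rotate(-1)): offset=0, physical=[A,B,C,D,E,F,G], logical=[A,B,C,D,E,F,G]
After op 3 (swap(0, 6)): offset=0, physical=[G,B,C,D,E,F,A], logical=[G,B,C,D,E,F,A]
After op 4 (replace(5, 'p')): offset=0, physical=[G,B,C,D,E,p,A], logical=[G,B,C,D,E,p,A]
After op 5 (replace(5, 'a')): offset=0, physical=[G,B,C,D,E,a,A], logical=[G,B,C,D,E,a,A]
After op 6 (rotate(-3)): offset=4, physical=[G,B,C,D,E,a,A], logical=[E,a,A,G,B,C,D]
After op 7 (rotate(+3)): offset=0, physical=[G,B,C,D,E,a,A], logical=[G,B,C,D,E,a,A]

Answer: A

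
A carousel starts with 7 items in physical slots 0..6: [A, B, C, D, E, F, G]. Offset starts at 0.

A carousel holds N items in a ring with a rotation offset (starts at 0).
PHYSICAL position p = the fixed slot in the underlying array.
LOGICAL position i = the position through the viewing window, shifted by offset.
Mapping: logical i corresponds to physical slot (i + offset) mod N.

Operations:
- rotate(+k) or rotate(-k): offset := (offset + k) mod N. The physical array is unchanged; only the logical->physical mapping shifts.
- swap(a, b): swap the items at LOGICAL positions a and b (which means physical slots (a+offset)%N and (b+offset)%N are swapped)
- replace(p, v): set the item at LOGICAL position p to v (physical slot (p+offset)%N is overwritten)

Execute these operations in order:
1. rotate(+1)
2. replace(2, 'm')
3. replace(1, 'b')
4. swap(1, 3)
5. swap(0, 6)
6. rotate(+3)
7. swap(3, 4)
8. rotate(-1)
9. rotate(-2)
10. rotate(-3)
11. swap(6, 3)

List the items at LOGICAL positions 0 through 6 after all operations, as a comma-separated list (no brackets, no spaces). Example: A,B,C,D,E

After op 1 (rotate(+1)): offset=1, physical=[A,B,C,D,E,F,G], logical=[B,C,D,E,F,G,A]
After op 2 (replace(2, 'm')): offset=1, physical=[A,B,C,m,E,F,G], logical=[B,C,m,E,F,G,A]
After op 3 (replace(1, 'b')): offset=1, physical=[A,B,b,m,E,F,G], logical=[B,b,m,E,F,G,A]
After op 4 (swap(1, 3)): offset=1, physical=[A,B,E,m,b,F,G], logical=[B,E,m,b,F,G,A]
After op 5 (swap(0, 6)): offset=1, physical=[B,A,E,m,b,F,G], logical=[A,E,m,b,F,G,B]
After op 6 (rotate(+3)): offset=4, physical=[B,A,E,m,b,F,G], logical=[b,F,G,B,A,E,m]
After op 7 (swap(3, 4)): offset=4, physical=[A,B,E,m,b,F,G], logical=[b,F,G,A,B,E,m]
After op 8 (rotate(-1)): offset=3, physical=[A,B,E,m,b,F,G], logical=[m,b,F,G,A,B,E]
After op 9 (rotate(-2)): offset=1, physical=[A,B,E,m,b,F,G], logical=[B,E,m,b,F,G,A]
After op 10 (rotate(-3)): offset=5, physical=[A,B,E,m,b,F,G], logical=[F,G,A,B,E,m,b]
After op 11 (swap(6, 3)): offset=5, physical=[A,b,E,m,B,F,G], logical=[F,G,A,b,E,m,B]

Answer: F,G,A,b,E,m,B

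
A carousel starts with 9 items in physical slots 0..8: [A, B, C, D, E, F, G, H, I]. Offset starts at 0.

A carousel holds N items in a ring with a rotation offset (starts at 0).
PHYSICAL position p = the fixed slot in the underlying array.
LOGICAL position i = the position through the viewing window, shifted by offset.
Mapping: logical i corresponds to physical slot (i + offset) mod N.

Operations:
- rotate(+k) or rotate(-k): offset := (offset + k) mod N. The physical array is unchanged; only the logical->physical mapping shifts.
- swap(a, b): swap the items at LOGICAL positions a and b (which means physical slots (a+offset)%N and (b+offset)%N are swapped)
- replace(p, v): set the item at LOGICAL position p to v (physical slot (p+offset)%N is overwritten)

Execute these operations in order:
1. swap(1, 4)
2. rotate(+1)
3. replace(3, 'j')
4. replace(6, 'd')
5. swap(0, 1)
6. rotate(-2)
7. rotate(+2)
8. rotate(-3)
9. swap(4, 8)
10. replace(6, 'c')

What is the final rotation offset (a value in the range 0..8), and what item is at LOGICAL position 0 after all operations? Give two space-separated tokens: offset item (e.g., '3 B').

Answer: 7 d

Derivation:
After op 1 (swap(1, 4)): offset=0, physical=[A,E,C,D,B,F,G,H,I], logical=[A,E,C,D,B,F,G,H,I]
After op 2 (rotate(+1)): offset=1, physical=[A,E,C,D,B,F,G,H,I], logical=[E,C,D,B,F,G,H,I,A]
After op 3 (replace(3, 'j')): offset=1, physical=[A,E,C,D,j,F,G,H,I], logical=[E,C,D,j,F,G,H,I,A]
After op 4 (replace(6, 'd')): offset=1, physical=[A,E,C,D,j,F,G,d,I], logical=[E,C,D,j,F,G,d,I,A]
After op 5 (swap(0, 1)): offset=1, physical=[A,C,E,D,j,F,G,d,I], logical=[C,E,D,j,F,G,d,I,A]
After op 6 (rotate(-2)): offset=8, physical=[A,C,E,D,j,F,G,d,I], logical=[I,A,C,E,D,j,F,G,d]
After op 7 (rotate(+2)): offset=1, physical=[A,C,E,D,j,F,G,d,I], logical=[C,E,D,j,F,G,d,I,A]
After op 8 (rotate(-3)): offset=7, physical=[A,C,E,D,j,F,G,d,I], logical=[d,I,A,C,E,D,j,F,G]
After op 9 (swap(4, 8)): offset=7, physical=[A,C,G,D,j,F,E,d,I], logical=[d,I,A,C,G,D,j,F,E]
After op 10 (replace(6, 'c')): offset=7, physical=[A,C,G,D,c,F,E,d,I], logical=[d,I,A,C,G,D,c,F,E]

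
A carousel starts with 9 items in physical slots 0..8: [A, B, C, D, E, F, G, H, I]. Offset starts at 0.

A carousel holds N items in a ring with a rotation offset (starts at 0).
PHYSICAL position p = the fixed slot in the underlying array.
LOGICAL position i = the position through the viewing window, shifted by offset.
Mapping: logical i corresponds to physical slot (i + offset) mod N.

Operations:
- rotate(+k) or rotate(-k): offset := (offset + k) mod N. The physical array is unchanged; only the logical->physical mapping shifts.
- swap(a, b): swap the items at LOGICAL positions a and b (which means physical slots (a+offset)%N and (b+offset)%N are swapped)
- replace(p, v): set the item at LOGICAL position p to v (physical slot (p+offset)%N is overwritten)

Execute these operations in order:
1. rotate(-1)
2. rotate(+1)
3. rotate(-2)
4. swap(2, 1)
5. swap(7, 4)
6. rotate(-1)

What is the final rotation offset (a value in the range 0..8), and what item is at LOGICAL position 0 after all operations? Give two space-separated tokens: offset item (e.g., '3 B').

After op 1 (rotate(-1)): offset=8, physical=[A,B,C,D,E,F,G,H,I], logical=[I,A,B,C,D,E,F,G,H]
After op 2 (rotate(+1)): offset=0, physical=[A,B,C,D,E,F,G,H,I], logical=[A,B,C,D,E,F,G,H,I]
After op 3 (rotate(-2)): offset=7, physical=[A,B,C,D,E,F,G,H,I], logical=[H,I,A,B,C,D,E,F,G]
After op 4 (swap(2, 1)): offset=7, physical=[I,B,C,D,E,F,G,H,A], logical=[H,A,I,B,C,D,E,F,G]
After op 5 (swap(7, 4)): offset=7, physical=[I,B,F,D,E,C,G,H,A], logical=[H,A,I,B,F,D,E,C,G]
After op 6 (rotate(-1)): offset=6, physical=[I,B,F,D,E,C,G,H,A], logical=[G,H,A,I,B,F,D,E,C]

Answer: 6 G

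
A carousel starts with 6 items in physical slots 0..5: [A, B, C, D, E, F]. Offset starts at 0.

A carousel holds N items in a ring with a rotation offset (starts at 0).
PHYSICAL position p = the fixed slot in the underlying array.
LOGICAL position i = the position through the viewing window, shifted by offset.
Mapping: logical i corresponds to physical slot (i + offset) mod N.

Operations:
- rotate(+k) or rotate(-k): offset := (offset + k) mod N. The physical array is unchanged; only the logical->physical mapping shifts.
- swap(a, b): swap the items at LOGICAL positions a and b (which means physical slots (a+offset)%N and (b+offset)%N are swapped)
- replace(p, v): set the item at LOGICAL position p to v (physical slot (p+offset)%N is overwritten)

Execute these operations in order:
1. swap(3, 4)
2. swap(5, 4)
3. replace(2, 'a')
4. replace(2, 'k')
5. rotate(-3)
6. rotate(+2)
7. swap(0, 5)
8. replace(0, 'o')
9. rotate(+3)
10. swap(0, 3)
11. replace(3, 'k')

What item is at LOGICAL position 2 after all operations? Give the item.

Answer: D

Derivation:
After op 1 (swap(3, 4)): offset=0, physical=[A,B,C,E,D,F], logical=[A,B,C,E,D,F]
After op 2 (swap(5, 4)): offset=0, physical=[A,B,C,E,F,D], logical=[A,B,C,E,F,D]
After op 3 (replace(2, 'a')): offset=0, physical=[A,B,a,E,F,D], logical=[A,B,a,E,F,D]
After op 4 (replace(2, 'k')): offset=0, physical=[A,B,k,E,F,D], logical=[A,B,k,E,F,D]
After op 5 (rotate(-3)): offset=3, physical=[A,B,k,E,F,D], logical=[E,F,D,A,B,k]
After op 6 (rotate(+2)): offset=5, physical=[A,B,k,E,F,D], logical=[D,A,B,k,E,F]
After op 7 (swap(0, 5)): offset=5, physical=[A,B,k,E,D,F], logical=[F,A,B,k,E,D]
After op 8 (replace(0, 'o')): offset=5, physical=[A,B,k,E,D,o], logical=[o,A,B,k,E,D]
After op 9 (rotate(+3)): offset=2, physical=[A,B,k,E,D,o], logical=[k,E,D,o,A,B]
After op 10 (swap(0, 3)): offset=2, physical=[A,B,o,E,D,k], logical=[o,E,D,k,A,B]
After op 11 (replace(3, 'k')): offset=2, physical=[A,B,o,E,D,k], logical=[o,E,D,k,A,B]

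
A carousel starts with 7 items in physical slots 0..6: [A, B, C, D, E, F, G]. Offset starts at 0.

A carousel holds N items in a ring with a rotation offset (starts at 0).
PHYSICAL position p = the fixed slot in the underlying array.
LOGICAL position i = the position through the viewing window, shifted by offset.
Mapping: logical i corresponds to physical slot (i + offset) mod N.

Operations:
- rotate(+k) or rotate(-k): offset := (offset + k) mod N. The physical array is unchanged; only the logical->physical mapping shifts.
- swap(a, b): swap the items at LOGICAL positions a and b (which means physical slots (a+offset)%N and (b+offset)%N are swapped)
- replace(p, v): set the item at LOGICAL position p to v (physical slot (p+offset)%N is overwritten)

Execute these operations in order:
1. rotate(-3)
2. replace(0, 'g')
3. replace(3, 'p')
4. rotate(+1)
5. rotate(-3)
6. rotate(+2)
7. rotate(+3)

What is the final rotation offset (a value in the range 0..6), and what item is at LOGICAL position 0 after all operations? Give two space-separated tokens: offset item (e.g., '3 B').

Answer: 0 p

Derivation:
After op 1 (rotate(-3)): offset=4, physical=[A,B,C,D,E,F,G], logical=[E,F,G,A,B,C,D]
After op 2 (replace(0, 'g')): offset=4, physical=[A,B,C,D,g,F,G], logical=[g,F,G,A,B,C,D]
After op 3 (replace(3, 'p')): offset=4, physical=[p,B,C,D,g,F,G], logical=[g,F,G,p,B,C,D]
After op 4 (rotate(+1)): offset=5, physical=[p,B,C,D,g,F,G], logical=[F,G,p,B,C,D,g]
After op 5 (rotate(-3)): offset=2, physical=[p,B,C,D,g,F,G], logical=[C,D,g,F,G,p,B]
After op 6 (rotate(+2)): offset=4, physical=[p,B,C,D,g,F,G], logical=[g,F,G,p,B,C,D]
After op 7 (rotate(+3)): offset=0, physical=[p,B,C,D,g,F,G], logical=[p,B,C,D,g,F,G]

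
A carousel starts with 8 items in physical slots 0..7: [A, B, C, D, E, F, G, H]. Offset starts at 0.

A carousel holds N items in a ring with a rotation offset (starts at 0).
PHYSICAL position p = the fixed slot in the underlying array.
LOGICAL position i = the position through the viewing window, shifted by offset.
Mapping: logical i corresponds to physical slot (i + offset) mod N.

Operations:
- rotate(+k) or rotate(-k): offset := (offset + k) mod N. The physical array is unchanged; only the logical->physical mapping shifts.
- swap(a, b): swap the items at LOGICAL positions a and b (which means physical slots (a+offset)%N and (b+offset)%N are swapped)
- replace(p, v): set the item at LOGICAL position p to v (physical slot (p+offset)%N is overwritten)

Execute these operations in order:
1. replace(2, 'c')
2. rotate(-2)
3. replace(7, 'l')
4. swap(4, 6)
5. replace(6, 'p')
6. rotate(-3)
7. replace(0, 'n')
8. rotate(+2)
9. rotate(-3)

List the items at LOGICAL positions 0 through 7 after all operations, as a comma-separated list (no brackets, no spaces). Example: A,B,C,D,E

After op 1 (replace(2, 'c')): offset=0, physical=[A,B,c,D,E,F,G,H], logical=[A,B,c,D,E,F,G,H]
After op 2 (rotate(-2)): offset=6, physical=[A,B,c,D,E,F,G,H], logical=[G,H,A,B,c,D,E,F]
After op 3 (replace(7, 'l')): offset=6, physical=[A,B,c,D,E,l,G,H], logical=[G,H,A,B,c,D,E,l]
After op 4 (swap(4, 6)): offset=6, physical=[A,B,E,D,c,l,G,H], logical=[G,H,A,B,E,D,c,l]
After op 5 (replace(6, 'p')): offset=6, physical=[A,B,E,D,p,l,G,H], logical=[G,H,A,B,E,D,p,l]
After op 6 (rotate(-3)): offset=3, physical=[A,B,E,D,p,l,G,H], logical=[D,p,l,G,H,A,B,E]
After op 7 (replace(0, 'n')): offset=3, physical=[A,B,E,n,p,l,G,H], logical=[n,p,l,G,H,A,B,E]
After op 8 (rotate(+2)): offset=5, physical=[A,B,E,n,p,l,G,H], logical=[l,G,H,A,B,E,n,p]
After op 9 (rotate(-3)): offset=2, physical=[A,B,E,n,p,l,G,H], logical=[E,n,p,l,G,H,A,B]

Answer: E,n,p,l,G,H,A,B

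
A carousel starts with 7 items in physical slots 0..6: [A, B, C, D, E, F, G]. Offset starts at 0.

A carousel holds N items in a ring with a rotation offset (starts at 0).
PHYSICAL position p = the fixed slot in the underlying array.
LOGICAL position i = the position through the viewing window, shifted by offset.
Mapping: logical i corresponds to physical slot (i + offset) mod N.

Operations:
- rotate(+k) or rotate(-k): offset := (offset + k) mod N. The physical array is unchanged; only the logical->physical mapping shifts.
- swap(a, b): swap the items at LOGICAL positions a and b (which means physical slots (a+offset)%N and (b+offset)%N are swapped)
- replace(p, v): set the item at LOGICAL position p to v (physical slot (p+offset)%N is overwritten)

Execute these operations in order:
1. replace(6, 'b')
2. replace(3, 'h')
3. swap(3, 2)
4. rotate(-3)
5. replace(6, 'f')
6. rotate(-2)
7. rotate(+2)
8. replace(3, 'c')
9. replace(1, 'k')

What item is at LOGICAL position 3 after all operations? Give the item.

After op 1 (replace(6, 'b')): offset=0, physical=[A,B,C,D,E,F,b], logical=[A,B,C,D,E,F,b]
After op 2 (replace(3, 'h')): offset=0, physical=[A,B,C,h,E,F,b], logical=[A,B,C,h,E,F,b]
After op 3 (swap(3, 2)): offset=0, physical=[A,B,h,C,E,F,b], logical=[A,B,h,C,E,F,b]
After op 4 (rotate(-3)): offset=4, physical=[A,B,h,C,E,F,b], logical=[E,F,b,A,B,h,C]
After op 5 (replace(6, 'f')): offset=4, physical=[A,B,h,f,E,F,b], logical=[E,F,b,A,B,h,f]
After op 6 (rotate(-2)): offset=2, physical=[A,B,h,f,E,F,b], logical=[h,f,E,F,b,A,B]
After op 7 (rotate(+2)): offset=4, physical=[A,B,h,f,E,F,b], logical=[E,F,b,A,B,h,f]
After op 8 (replace(3, 'c')): offset=4, physical=[c,B,h,f,E,F,b], logical=[E,F,b,c,B,h,f]
After op 9 (replace(1, 'k')): offset=4, physical=[c,B,h,f,E,k,b], logical=[E,k,b,c,B,h,f]

Answer: c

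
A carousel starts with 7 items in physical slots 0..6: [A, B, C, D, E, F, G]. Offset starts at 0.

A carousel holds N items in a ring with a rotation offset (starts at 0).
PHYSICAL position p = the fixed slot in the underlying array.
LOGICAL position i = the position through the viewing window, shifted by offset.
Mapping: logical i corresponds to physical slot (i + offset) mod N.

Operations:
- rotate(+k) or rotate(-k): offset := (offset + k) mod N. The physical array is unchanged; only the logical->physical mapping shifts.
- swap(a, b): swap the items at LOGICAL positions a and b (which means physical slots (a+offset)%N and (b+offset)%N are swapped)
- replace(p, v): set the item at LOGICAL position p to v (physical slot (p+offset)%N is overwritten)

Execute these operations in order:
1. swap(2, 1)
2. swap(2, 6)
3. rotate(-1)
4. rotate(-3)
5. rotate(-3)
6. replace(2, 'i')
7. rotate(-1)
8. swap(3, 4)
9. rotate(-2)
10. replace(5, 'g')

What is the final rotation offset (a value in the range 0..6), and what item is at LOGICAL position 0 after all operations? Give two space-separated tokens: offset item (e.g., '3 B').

Answer: 4 E

Derivation:
After op 1 (swap(2, 1)): offset=0, physical=[A,C,B,D,E,F,G], logical=[A,C,B,D,E,F,G]
After op 2 (swap(2, 6)): offset=0, physical=[A,C,G,D,E,F,B], logical=[A,C,G,D,E,F,B]
After op 3 (rotate(-1)): offset=6, physical=[A,C,G,D,E,F,B], logical=[B,A,C,G,D,E,F]
After op 4 (rotate(-3)): offset=3, physical=[A,C,G,D,E,F,B], logical=[D,E,F,B,A,C,G]
After op 5 (rotate(-3)): offset=0, physical=[A,C,G,D,E,F,B], logical=[A,C,G,D,E,F,B]
After op 6 (replace(2, 'i')): offset=0, physical=[A,C,i,D,E,F,B], logical=[A,C,i,D,E,F,B]
After op 7 (rotate(-1)): offset=6, physical=[A,C,i,D,E,F,B], logical=[B,A,C,i,D,E,F]
After op 8 (swap(3, 4)): offset=6, physical=[A,C,D,i,E,F,B], logical=[B,A,C,D,i,E,F]
After op 9 (rotate(-2)): offset=4, physical=[A,C,D,i,E,F,B], logical=[E,F,B,A,C,D,i]
After op 10 (replace(5, 'g')): offset=4, physical=[A,C,g,i,E,F,B], logical=[E,F,B,A,C,g,i]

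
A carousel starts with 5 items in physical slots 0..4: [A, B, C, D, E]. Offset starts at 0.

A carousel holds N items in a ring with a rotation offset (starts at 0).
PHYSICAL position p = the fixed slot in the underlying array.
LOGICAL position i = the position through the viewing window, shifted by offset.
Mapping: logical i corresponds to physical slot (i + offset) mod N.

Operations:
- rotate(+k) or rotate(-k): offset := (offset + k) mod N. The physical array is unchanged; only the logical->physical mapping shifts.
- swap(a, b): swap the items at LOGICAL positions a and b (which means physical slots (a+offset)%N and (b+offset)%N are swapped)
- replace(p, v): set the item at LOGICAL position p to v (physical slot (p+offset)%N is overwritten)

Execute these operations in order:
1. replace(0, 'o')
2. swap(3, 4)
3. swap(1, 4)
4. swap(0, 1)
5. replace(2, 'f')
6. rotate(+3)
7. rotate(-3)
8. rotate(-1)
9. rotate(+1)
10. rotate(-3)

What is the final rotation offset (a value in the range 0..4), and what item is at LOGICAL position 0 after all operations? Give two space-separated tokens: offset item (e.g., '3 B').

After op 1 (replace(0, 'o')): offset=0, physical=[o,B,C,D,E], logical=[o,B,C,D,E]
After op 2 (swap(3, 4)): offset=0, physical=[o,B,C,E,D], logical=[o,B,C,E,D]
After op 3 (swap(1, 4)): offset=0, physical=[o,D,C,E,B], logical=[o,D,C,E,B]
After op 4 (swap(0, 1)): offset=0, physical=[D,o,C,E,B], logical=[D,o,C,E,B]
After op 5 (replace(2, 'f')): offset=0, physical=[D,o,f,E,B], logical=[D,o,f,E,B]
After op 6 (rotate(+3)): offset=3, physical=[D,o,f,E,B], logical=[E,B,D,o,f]
After op 7 (rotate(-3)): offset=0, physical=[D,o,f,E,B], logical=[D,o,f,E,B]
After op 8 (rotate(-1)): offset=4, physical=[D,o,f,E,B], logical=[B,D,o,f,E]
After op 9 (rotate(+1)): offset=0, physical=[D,o,f,E,B], logical=[D,o,f,E,B]
After op 10 (rotate(-3)): offset=2, physical=[D,o,f,E,B], logical=[f,E,B,D,o]

Answer: 2 f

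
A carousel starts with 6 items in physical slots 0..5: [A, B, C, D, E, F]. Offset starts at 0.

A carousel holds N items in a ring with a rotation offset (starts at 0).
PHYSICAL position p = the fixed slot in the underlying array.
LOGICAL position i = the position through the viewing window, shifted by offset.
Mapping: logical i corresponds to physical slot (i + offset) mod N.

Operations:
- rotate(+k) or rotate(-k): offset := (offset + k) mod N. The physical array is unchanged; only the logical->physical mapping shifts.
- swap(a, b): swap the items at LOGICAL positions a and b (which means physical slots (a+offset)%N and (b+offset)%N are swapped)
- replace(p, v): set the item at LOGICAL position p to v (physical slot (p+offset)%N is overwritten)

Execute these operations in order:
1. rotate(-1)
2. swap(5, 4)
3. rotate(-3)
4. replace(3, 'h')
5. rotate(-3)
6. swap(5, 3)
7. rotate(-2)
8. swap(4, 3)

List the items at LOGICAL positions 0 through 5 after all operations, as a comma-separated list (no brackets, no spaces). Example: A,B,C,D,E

Answer: E,C,h,B,A,D

Derivation:
After op 1 (rotate(-1)): offset=5, physical=[A,B,C,D,E,F], logical=[F,A,B,C,D,E]
After op 2 (swap(5, 4)): offset=5, physical=[A,B,C,E,D,F], logical=[F,A,B,C,E,D]
After op 3 (rotate(-3)): offset=2, physical=[A,B,C,E,D,F], logical=[C,E,D,F,A,B]
After op 4 (replace(3, 'h')): offset=2, physical=[A,B,C,E,D,h], logical=[C,E,D,h,A,B]
After op 5 (rotate(-3)): offset=5, physical=[A,B,C,E,D,h], logical=[h,A,B,C,E,D]
After op 6 (swap(5, 3)): offset=5, physical=[A,B,D,E,C,h], logical=[h,A,B,D,E,C]
After op 7 (rotate(-2)): offset=3, physical=[A,B,D,E,C,h], logical=[E,C,h,A,B,D]
After op 8 (swap(4, 3)): offset=3, physical=[B,A,D,E,C,h], logical=[E,C,h,B,A,D]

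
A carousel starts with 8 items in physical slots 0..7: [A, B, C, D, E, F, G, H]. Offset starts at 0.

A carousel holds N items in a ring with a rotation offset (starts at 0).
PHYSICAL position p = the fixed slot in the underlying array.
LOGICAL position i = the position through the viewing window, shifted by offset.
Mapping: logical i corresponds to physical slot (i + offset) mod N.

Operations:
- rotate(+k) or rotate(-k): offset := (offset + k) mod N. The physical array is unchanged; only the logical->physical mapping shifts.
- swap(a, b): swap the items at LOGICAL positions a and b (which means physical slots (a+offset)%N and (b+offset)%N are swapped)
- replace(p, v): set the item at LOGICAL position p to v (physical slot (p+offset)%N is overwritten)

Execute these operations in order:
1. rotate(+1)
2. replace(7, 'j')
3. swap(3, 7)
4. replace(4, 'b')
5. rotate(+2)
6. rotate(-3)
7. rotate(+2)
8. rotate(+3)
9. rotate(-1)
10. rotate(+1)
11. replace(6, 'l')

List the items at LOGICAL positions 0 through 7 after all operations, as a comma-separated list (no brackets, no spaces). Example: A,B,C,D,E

After op 1 (rotate(+1)): offset=1, physical=[A,B,C,D,E,F,G,H], logical=[B,C,D,E,F,G,H,A]
After op 2 (replace(7, 'j')): offset=1, physical=[j,B,C,D,E,F,G,H], logical=[B,C,D,E,F,G,H,j]
After op 3 (swap(3, 7)): offset=1, physical=[E,B,C,D,j,F,G,H], logical=[B,C,D,j,F,G,H,E]
After op 4 (replace(4, 'b')): offset=1, physical=[E,B,C,D,j,b,G,H], logical=[B,C,D,j,b,G,H,E]
After op 5 (rotate(+2)): offset=3, physical=[E,B,C,D,j,b,G,H], logical=[D,j,b,G,H,E,B,C]
After op 6 (rotate(-3)): offset=0, physical=[E,B,C,D,j,b,G,H], logical=[E,B,C,D,j,b,G,H]
After op 7 (rotate(+2)): offset=2, physical=[E,B,C,D,j,b,G,H], logical=[C,D,j,b,G,H,E,B]
After op 8 (rotate(+3)): offset=5, physical=[E,B,C,D,j,b,G,H], logical=[b,G,H,E,B,C,D,j]
After op 9 (rotate(-1)): offset=4, physical=[E,B,C,D,j,b,G,H], logical=[j,b,G,H,E,B,C,D]
After op 10 (rotate(+1)): offset=5, physical=[E,B,C,D,j,b,G,H], logical=[b,G,H,E,B,C,D,j]
After op 11 (replace(6, 'l')): offset=5, physical=[E,B,C,l,j,b,G,H], logical=[b,G,H,E,B,C,l,j]

Answer: b,G,H,E,B,C,l,j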